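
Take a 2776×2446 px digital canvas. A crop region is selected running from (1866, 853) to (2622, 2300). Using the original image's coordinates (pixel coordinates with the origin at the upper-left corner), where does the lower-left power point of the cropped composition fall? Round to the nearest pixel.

Crop width = 2622 − 1866 = 756 px; one third is 252.00 px.
Crop height = 2300 − 853 = 1447 px; one third is 482.33 px.
The lower-left point is one-third across and two-thirds down within the crop:
x = 1866 + 1 × 252.00 ≈ 2118; y = 853 + 2 × 482.33 ≈ 1818.

x = 2118 px, y = 1818 px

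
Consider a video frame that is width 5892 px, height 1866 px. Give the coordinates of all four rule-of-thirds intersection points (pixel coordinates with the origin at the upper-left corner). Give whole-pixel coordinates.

One third of 5892 is 1964; one third of 1866 is 622.
Vertical third lines at x = 1964 and x = 3928; horizontal third lines at y = 622 and y = 1244.

(1964, 622), (3928, 622), (1964, 1244), (3928, 1244)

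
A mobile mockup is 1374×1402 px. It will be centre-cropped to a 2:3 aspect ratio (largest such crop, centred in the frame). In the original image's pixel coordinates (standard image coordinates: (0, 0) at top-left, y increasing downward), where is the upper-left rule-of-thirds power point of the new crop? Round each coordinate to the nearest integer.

1374/1402 > 2/3, so the 2:3 crop keeps the full height 1402 and trims width to 1402 × 2/3 = 934.67 px.
Left offset = (1374 − 934.67)/2 = 219.67 px; top offset = 0.
Upper-left is one-third across and one-third down within the crop:
x = 219.67 + 1 × 934.67/3 ≈ 531; y = 0.00 + 1 × 1402.00/3 ≈ 467.

(531, 467)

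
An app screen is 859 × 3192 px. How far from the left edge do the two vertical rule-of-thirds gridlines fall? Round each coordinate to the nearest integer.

286 px and 573 px

859 / 3 = 286.33, so the vertical lines sit at one and two thirds of 859.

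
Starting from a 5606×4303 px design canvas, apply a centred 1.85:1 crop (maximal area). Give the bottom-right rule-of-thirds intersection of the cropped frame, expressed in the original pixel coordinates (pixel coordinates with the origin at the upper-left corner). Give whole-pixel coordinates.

(3737, 2657)

5606/4303 < 1.85/1, so the 1.85:1 crop keeps the full width 5606 and trims height to 5606 × 1/1.85 = 3030.27 px.
Top offset = (4303 − 3030.27)/2 = 636.36 px; left offset = 0.
Bottom-right is two-thirds across and two-thirds down within the crop:
x = 0.00 + 2 × 5606.00/3 ≈ 3737; y = 636.36 + 2 × 3030.27/3 ≈ 2657.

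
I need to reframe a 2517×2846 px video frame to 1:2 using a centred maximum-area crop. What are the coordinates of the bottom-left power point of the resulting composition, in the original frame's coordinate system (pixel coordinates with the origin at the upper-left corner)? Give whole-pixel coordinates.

x = 1021 px, y = 1897 px

2517/2846 > 1/2, so the 1:2 crop keeps the full height 2846 and trims width to 2846 × 1/2 = 1423.00 px.
Left offset = (2517 − 1423.00)/2 = 547.00 px; top offset = 0.
Bottom-left is one-third across and two-thirds down within the crop:
x = 547.00 + 1 × 1423.00/3 ≈ 1021; y = 0.00 + 2 × 2846.00/3 ≈ 1897.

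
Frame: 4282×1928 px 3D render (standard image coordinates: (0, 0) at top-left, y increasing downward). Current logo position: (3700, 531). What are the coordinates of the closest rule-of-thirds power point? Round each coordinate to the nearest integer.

x = 2855 px, y = 643 px

Third lines: x ∈ {1427, 2855}, y ∈ {643, 1285}.
3700 is closer to x = 2855; 531 is closer to y = 643.
So the nearest intersection is the upper-right power point.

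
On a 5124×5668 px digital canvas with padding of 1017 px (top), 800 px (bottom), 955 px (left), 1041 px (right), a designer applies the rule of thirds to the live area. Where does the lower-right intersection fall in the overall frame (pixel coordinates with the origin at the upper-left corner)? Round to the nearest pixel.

Content width = 5124 − 955 − 1041 = 3128 px; content height = 5668 − 1017 − 800 = 3851 px.
Lower-right is two-thirds across and two-thirds down within the live area.
x = 955 + 2 × 3128/3 = 955 + 2085.33 ≈ 3040
y = 1017 + 2 × 3851/3 = 1017 + 2567.33 ≈ 3584

(3040, 3584)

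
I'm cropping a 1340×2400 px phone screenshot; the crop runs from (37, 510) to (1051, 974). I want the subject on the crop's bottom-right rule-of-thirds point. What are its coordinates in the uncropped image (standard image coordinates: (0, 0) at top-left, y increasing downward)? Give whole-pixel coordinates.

(713, 819)

Crop width = 1051 − 37 = 1014 px; one third is 338.00 px.
Crop height = 974 − 510 = 464 px; one third is 154.67 px.
The bottom-right point is two-thirds across and two-thirds down within the crop:
x = 37 + 2 × 338.00 ≈ 713; y = 510 + 2 × 154.67 ≈ 819.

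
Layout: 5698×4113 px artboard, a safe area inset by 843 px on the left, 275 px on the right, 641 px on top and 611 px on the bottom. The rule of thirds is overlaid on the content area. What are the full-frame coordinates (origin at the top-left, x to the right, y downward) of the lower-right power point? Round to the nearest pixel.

(3896, 2548)

Content width = 5698 − 843 − 275 = 4580 px; content height = 4113 − 641 − 611 = 2861 px.
Lower-right is two-thirds across and two-thirds down within the content area.
x = 843 + 2 × 4580/3 = 843 + 3053.33 ≈ 3896
y = 641 + 2 × 2861/3 = 641 + 1907.33 ≈ 2548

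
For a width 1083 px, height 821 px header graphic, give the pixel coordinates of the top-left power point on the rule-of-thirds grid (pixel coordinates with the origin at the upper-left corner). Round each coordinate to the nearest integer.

The top-left point sits one-third of the way across and one-third of the way down.
x = 1 × 1083/3 ≈ 361; y = 1 × 821/3 ≈ 274.

(361, 274)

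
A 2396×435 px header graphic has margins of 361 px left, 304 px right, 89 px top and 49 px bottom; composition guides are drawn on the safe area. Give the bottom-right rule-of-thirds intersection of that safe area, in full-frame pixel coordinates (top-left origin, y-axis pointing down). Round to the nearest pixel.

Content width = 2396 − 361 − 304 = 1731 px; content height = 435 − 89 − 49 = 297 px.
Bottom-right is two-thirds across and two-thirds down within the safe area.
x = 361 + 2 × 1731/3 = 361 + 1154.00 ≈ 1515
y = 89 + 2 × 297/3 = 89 + 198.00 ≈ 287

x = 1515 px, y = 287 px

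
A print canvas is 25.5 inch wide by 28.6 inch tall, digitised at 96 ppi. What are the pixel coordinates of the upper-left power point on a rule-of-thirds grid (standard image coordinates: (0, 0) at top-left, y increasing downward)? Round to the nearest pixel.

In pixels the canvas is 25.5 × 96 = 2448 wide and 28.6 × 96 = 2745.6 tall.
The upper-left point is one-third across and one-third down:
x = 1 × 2448/3 ≈ 816; y = 1 × 2745.6/3 ≈ 915.

(816, 915)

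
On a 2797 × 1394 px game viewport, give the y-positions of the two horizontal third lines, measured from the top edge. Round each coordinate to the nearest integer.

1394 / 3 = 464.67, so the horizontal lines sit at one and two thirds of 1394.

465 px and 929 px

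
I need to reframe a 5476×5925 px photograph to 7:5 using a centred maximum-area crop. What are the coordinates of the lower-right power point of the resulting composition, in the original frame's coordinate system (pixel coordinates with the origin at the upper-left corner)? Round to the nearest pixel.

5476/5925 < 7/5, so the 7:5 crop keeps the full width 5476 and trims height to 5476 × 5/7 = 3911.43 px.
Top offset = (5925 − 3911.43)/2 = 1006.79 px; left offset = 0.
Lower-right is two-thirds across and two-thirds down within the crop:
x = 0.00 + 2 × 5476.00/3 ≈ 3651; y = 1006.79 + 2 × 3911.43/3 ≈ 3614.

(3651, 3614)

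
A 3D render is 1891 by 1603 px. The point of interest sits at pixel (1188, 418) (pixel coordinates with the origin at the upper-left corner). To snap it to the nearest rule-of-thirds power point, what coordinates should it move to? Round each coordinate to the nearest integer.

Third lines: x ∈ {630, 1261}, y ∈ {534, 1069}.
1188 is closer to x = 1261; 418 is closer to y = 534.
So the nearest intersection is the upper-right power point.

x = 1261 px, y = 534 px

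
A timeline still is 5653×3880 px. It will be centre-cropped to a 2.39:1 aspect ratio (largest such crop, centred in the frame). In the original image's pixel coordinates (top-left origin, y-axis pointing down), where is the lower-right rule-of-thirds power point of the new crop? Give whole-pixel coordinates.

x = 3769 px, y = 2334 px

5653/3880 < 2.39/1, so the 2.39:1 crop keeps the full width 5653 and trims height to 5653 × 1/2.39 = 2365.27 px.
Top offset = (3880 − 2365.27)/2 = 757.36 px; left offset = 0.
Lower-right is two-thirds across and two-thirds down within the crop:
x = 0.00 + 2 × 5653.00/3 ≈ 3769; y = 757.36 + 2 × 2365.27/3 ≈ 2334.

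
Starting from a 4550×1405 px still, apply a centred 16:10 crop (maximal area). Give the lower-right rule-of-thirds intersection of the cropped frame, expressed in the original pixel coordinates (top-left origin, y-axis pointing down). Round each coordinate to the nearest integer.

4550/1405 > 16/10, so the 16:10 crop keeps the full height 1405 and trims width to 1405 × 16/10 = 2248.00 px.
Left offset = (4550 − 2248.00)/2 = 1151.00 px; top offset = 0.
Lower-right is two-thirds across and two-thirds down within the crop:
x = 1151.00 + 2 × 2248.00/3 ≈ 2650; y = 0.00 + 2 × 1405.00/3 ≈ 937.

(2650, 937)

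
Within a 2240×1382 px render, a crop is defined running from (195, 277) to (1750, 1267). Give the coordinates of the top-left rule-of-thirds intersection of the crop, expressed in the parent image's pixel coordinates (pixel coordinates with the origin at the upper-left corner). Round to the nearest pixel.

(713, 607)

Crop width = 1750 − 195 = 1555 px; one third is 518.33 px.
Crop height = 1267 − 277 = 990 px; one third is 330.00 px.
The top-left point is one-third across and one-third down within the crop:
x = 195 + 1 × 518.33 ≈ 713; y = 277 + 1 × 330.00 ≈ 607.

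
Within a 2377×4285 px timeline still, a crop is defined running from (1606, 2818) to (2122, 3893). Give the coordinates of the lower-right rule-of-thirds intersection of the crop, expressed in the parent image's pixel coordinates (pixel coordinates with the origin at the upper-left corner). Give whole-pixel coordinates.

x = 1950 px, y = 3535 px

Crop width = 2122 − 1606 = 516 px; one third is 172.00 px.
Crop height = 3893 − 2818 = 1075 px; one third is 358.33 px.
The lower-right point is two-thirds across and two-thirds down within the crop:
x = 1606 + 2 × 172.00 ≈ 1950; y = 2818 + 2 × 358.33 ≈ 3535.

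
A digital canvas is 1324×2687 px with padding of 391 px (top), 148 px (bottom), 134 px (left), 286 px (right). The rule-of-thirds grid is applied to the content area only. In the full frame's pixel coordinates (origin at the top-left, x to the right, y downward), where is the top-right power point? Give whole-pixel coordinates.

Content width = 1324 − 134 − 286 = 904 px; content height = 2687 − 391 − 148 = 2148 px.
Top-right is two-thirds across and one-third down within the content area.
x = 134 + 2 × 904/3 = 134 + 602.67 ≈ 737
y = 391 + 1 × 2148/3 = 391 + 716.00 ≈ 1107

x = 737 px, y = 1107 px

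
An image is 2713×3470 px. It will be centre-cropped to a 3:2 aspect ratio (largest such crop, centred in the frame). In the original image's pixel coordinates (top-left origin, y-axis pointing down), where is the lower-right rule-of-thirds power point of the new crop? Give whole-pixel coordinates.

(1809, 2036)

2713/3470 < 3/2, so the 3:2 crop keeps the full width 2713 and trims height to 2713 × 2/3 = 1808.67 px.
Top offset = (3470 − 1808.67)/2 = 830.67 px; left offset = 0.
Lower-right is two-thirds across and two-thirds down within the crop:
x = 0.00 + 2 × 2713.00/3 ≈ 1809; y = 830.67 + 2 × 1808.67/3 ≈ 2036.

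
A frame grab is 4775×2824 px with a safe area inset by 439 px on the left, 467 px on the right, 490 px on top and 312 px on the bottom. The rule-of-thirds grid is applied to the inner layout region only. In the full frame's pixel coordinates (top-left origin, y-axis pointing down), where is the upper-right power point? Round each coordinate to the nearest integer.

Content width = 4775 − 439 − 467 = 3869 px; content height = 2824 − 490 − 312 = 2022 px.
Upper-right is two-thirds across and one-third down within the inner layout region.
x = 439 + 2 × 3869/3 = 439 + 2579.33 ≈ 3018
y = 490 + 1 × 2022/3 = 490 + 674.00 ≈ 1164

(3018, 1164)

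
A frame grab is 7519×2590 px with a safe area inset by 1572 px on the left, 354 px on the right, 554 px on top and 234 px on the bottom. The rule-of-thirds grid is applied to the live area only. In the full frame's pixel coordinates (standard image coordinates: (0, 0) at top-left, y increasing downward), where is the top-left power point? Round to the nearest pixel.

Content width = 7519 − 1572 − 354 = 5593 px; content height = 2590 − 554 − 234 = 1802 px.
Top-left is one-third across and one-third down within the live area.
x = 1572 + 1 × 5593/3 = 1572 + 1864.33 ≈ 3436
y = 554 + 1 × 1802/3 = 554 + 600.67 ≈ 1155

x = 3436 px, y = 1155 px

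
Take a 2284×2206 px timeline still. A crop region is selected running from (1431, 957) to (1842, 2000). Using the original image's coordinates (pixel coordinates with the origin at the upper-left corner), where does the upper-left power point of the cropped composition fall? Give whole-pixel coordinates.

Crop width = 1842 − 1431 = 411 px; one third is 137.00 px.
Crop height = 2000 − 957 = 1043 px; one third is 347.67 px.
The upper-left point is one-third across and one-third down within the crop:
x = 1431 + 1 × 137.00 ≈ 1568; y = 957 + 1 × 347.67 ≈ 1305.

(1568, 1305)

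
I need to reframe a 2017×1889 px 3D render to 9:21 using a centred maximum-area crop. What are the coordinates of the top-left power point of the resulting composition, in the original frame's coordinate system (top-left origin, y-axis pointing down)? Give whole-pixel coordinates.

2017/1889 > 9/21, so the 9:21 crop keeps the full height 1889 and trims width to 1889 × 9/21 = 809.57 px.
Left offset = (2017 − 809.57)/2 = 603.71 px; top offset = 0.
Top-left is one-third across and one-third down within the crop:
x = 603.71 + 1 × 809.57/3 ≈ 874; y = 0.00 + 1 × 1889.00/3 ≈ 630.

x = 874 px, y = 630 px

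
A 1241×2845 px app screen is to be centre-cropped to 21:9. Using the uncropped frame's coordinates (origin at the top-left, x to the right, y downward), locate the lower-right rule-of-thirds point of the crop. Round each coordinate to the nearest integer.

(827, 1511)

1241/2845 < 21/9, so the 21:9 crop keeps the full width 1241 and trims height to 1241 × 9/21 = 531.86 px.
Top offset = (2845 − 531.86)/2 = 1156.57 px; left offset = 0.
Lower-right is two-thirds across and two-thirds down within the crop:
x = 0.00 + 2 × 1241.00/3 ≈ 827; y = 1156.57 + 2 × 531.86/3 ≈ 1511.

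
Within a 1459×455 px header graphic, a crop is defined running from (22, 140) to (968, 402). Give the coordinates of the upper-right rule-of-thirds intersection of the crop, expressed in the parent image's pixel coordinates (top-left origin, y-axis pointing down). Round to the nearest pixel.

(653, 227)

Crop width = 968 − 22 = 946 px; one third is 315.33 px.
Crop height = 402 − 140 = 262 px; one third is 87.33 px.
The upper-right point is two-thirds across and one-third down within the crop:
x = 22 + 2 × 315.33 ≈ 653; y = 140 + 1 × 87.33 ≈ 227.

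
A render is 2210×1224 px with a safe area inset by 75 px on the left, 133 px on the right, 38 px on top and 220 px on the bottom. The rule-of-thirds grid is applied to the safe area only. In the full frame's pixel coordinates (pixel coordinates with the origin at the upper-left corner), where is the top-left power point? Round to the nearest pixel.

x = 742 px, y = 360 px

Content width = 2210 − 75 − 133 = 2002 px; content height = 1224 − 38 − 220 = 966 px.
Top-left is one-third across and one-third down within the safe area.
x = 75 + 1 × 2002/3 = 75 + 667.33 ≈ 742
y = 38 + 1 × 966/3 = 38 + 322.00 ≈ 360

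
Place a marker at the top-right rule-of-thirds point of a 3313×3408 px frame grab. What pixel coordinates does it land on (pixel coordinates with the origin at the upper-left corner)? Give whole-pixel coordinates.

The top-right point sits two-thirds of the way across and one-third of the way down.
x = 2 × 3313/3 ≈ 2209; y = 1 × 3408/3 ≈ 1136.

(2209, 1136)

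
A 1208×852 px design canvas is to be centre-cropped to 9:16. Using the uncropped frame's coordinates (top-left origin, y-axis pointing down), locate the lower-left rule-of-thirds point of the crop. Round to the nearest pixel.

x = 524 px, y = 568 px

1208/852 > 9/16, so the 9:16 crop keeps the full height 852 and trims width to 852 × 9/16 = 479.25 px.
Left offset = (1208 − 479.25)/2 = 364.38 px; top offset = 0.
Lower-left is one-third across and two-thirds down within the crop:
x = 364.38 + 1 × 479.25/3 ≈ 524; y = 0.00 + 2 × 852.00/3 ≈ 568.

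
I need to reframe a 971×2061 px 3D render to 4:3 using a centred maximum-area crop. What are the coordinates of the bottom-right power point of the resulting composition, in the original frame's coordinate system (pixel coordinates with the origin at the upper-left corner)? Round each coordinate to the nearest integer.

(647, 1152)

971/2061 < 4/3, so the 4:3 crop keeps the full width 971 and trims height to 971 × 3/4 = 728.25 px.
Top offset = (2061 − 728.25)/2 = 666.38 px; left offset = 0.
Bottom-right is two-thirds across and two-thirds down within the crop:
x = 0.00 + 2 × 971.00/3 ≈ 647; y = 666.38 + 2 × 728.25/3 ≈ 1152.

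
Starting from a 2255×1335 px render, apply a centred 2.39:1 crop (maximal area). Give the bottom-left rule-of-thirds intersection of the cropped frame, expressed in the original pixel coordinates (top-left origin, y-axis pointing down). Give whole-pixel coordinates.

2255/1335 < 2.39/1, so the 2.39:1 crop keeps the full width 2255 and trims height to 2255 × 1/2.39 = 943.51 px.
Top offset = (1335 − 943.51)/2 = 195.74 px; left offset = 0.
Bottom-left is one-third across and two-thirds down within the crop:
x = 0.00 + 1 × 2255.00/3 ≈ 752; y = 195.74 + 2 × 943.51/3 ≈ 825.

(752, 825)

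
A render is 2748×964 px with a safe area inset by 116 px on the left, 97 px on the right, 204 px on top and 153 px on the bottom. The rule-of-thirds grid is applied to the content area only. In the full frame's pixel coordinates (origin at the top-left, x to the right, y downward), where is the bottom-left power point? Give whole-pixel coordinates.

Content width = 2748 − 116 − 97 = 2535 px; content height = 964 − 204 − 153 = 607 px.
Bottom-left is one-third across and two-thirds down within the content area.
x = 116 + 1 × 2535/3 = 116 + 845.00 ≈ 961
y = 204 + 2 × 607/3 = 204 + 404.67 ≈ 609

(961, 609)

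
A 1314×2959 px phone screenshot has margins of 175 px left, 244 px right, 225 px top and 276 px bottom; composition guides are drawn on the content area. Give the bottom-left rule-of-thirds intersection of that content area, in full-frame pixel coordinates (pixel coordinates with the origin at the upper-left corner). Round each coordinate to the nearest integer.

Content width = 1314 − 175 − 244 = 895 px; content height = 2959 − 225 − 276 = 2458 px.
Bottom-left is one-third across and two-thirds down within the content area.
x = 175 + 1 × 895/3 = 175 + 298.33 ≈ 473
y = 225 + 2 × 2458/3 = 225 + 1638.67 ≈ 1864

(473, 1864)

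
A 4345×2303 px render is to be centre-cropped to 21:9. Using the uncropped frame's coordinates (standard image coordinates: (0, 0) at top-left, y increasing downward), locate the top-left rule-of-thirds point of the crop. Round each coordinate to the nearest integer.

4345/2303 < 21/9, so the 21:9 crop keeps the full width 4345 and trims height to 4345 × 9/21 = 1862.14 px.
Top offset = (2303 − 1862.14)/2 = 220.43 px; left offset = 0.
Top-left is one-third across and one-third down within the crop:
x = 0.00 + 1 × 4345.00/3 ≈ 1448; y = 220.43 + 1 × 1862.14/3 ≈ 841.

x = 1448 px, y = 841 px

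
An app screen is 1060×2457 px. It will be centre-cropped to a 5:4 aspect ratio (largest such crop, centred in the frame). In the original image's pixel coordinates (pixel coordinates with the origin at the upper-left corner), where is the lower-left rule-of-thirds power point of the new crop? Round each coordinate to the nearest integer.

x = 353 px, y = 1370 px

1060/2457 < 5/4, so the 5:4 crop keeps the full width 1060 and trims height to 1060 × 4/5 = 848.00 px.
Top offset = (2457 − 848.00)/2 = 804.50 px; left offset = 0.
Lower-left is one-third across and two-thirds down within the crop:
x = 0.00 + 1 × 1060.00/3 ≈ 353; y = 804.50 + 2 × 848.00/3 ≈ 1370.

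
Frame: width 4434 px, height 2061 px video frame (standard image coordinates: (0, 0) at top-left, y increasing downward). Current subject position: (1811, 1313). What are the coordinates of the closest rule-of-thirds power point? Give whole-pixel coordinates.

Third lines: x ∈ {1478, 2956}, y ∈ {687, 1374}.
1811 is closer to x = 1478; 1313 is closer to y = 1374.
So the nearest intersection is the lower-left power point.

x = 1478 px, y = 1374 px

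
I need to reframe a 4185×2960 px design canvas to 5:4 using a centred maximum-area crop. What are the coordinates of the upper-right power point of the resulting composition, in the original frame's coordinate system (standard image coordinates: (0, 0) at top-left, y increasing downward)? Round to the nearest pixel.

x = 2709 px, y = 987 px

4185/2960 > 5/4, so the 5:4 crop keeps the full height 2960 and trims width to 2960 × 5/4 = 3700.00 px.
Left offset = (4185 − 3700.00)/2 = 242.50 px; top offset = 0.
Upper-right is two-thirds across and one-third down within the crop:
x = 242.50 + 2 × 3700.00/3 ≈ 2709; y = 0.00 + 1 × 2960.00/3 ≈ 987.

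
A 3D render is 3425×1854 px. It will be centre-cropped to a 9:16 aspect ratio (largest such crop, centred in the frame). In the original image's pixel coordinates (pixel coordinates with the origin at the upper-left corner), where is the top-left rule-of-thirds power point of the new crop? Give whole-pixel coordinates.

x = 1539 px, y = 618 px

3425/1854 > 9/16, so the 9:16 crop keeps the full height 1854 and trims width to 1854 × 9/16 = 1042.88 px.
Left offset = (3425 − 1042.88)/2 = 1191.06 px; top offset = 0.
Top-left is one-third across and one-third down within the crop:
x = 1191.06 + 1 × 1042.88/3 ≈ 1539; y = 0.00 + 1 × 1854.00/3 ≈ 618.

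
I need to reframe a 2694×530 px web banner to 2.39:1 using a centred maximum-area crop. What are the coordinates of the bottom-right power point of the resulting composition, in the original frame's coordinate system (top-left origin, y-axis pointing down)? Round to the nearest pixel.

2694/530 > 2.39/1, so the 2.39:1 crop keeps the full height 530 and trims width to 530 × 2.39/1 = 1266.70 px.
Left offset = (2694 − 1266.70)/2 = 713.65 px; top offset = 0.
Bottom-right is two-thirds across and two-thirds down within the crop:
x = 713.65 + 2 × 1266.70/3 ≈ 1558; y = 0.00 + 2 × 530.00/3 ≈ 353.

x = 1558 px, y = 353 px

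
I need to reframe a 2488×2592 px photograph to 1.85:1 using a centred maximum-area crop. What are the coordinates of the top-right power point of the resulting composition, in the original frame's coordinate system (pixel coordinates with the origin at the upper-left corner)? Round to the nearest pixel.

(1659, 1072)

2488/2592 < 1.85/1, so the 1.85:1 crop keeps the full width 2488 and trims height to 2488 × 1/1.85 = 1344.86 px.
Top offset = (2592 − 1344.86)/2 = 623.57 px; left offset = 0.
Top-right is two-thirds across and one-third down within the crop:
x = 0.00 + 2 × 2488.00/3 ≈ 1659; y = 623.57 + 1 × 1344.86/3 ≈ 1072.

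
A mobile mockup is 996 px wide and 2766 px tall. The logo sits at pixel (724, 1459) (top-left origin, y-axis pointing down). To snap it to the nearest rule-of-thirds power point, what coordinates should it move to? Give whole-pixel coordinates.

x = 664 px, y = 1844 px

Third lines: x ∈ {332, 664}, y ∈ {922, 1844}.
724 is closer to x = 664; 1459 is closer to y = 1844.
So the nearest intersection is the lower-right power point.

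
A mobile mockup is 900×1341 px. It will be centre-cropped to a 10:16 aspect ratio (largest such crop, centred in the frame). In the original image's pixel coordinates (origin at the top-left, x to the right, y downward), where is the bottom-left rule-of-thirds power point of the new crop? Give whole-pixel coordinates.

900/1341 > 10/16, so the 10:16 crop keeps the full height 1341 and trims width to 1341 × 10/16 = 838.12 px.
Left offset = (900 − 838.12)/2 = 30.94 px; top offset = 0.
Bottom-left is one-third across and two-thirds down within the crop:
x = 30.94 + 1 × 838.12/3 ≈ 310; y = 0.00 + 2 × 1341.00/3 ≈ 894.

x = 310 px, y = 894 px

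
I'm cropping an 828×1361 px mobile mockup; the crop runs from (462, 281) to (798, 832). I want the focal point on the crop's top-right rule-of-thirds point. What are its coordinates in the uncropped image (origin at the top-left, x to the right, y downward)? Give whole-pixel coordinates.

Crop width = 798 − 462 = 336 px; one third is 112.00 px.
Crop height = 832 − 281 = 551 px; one third is 183.67 px.
The top-right point is two-thirds across and one-third down within the crop:
x = 462 + 2 × 112.00 ≈ 686; y = 281 + 1 × 183.67 ≈ 465.

(686, 465)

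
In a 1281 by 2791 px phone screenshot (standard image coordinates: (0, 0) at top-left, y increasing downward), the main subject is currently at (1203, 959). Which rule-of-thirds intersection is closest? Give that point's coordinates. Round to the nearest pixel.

x = 854 px, y = 930 px

Third lines: x ∈ {427, 854}, y ∈ {930, 1861}.
1203 is closer to x = 854; 959 is closer to y = 930.
So the nearest intersection is the upper-right power point.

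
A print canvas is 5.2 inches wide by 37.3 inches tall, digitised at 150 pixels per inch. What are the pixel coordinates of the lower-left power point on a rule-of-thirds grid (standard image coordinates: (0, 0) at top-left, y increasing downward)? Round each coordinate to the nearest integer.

In pixels the canvas is 5.2 × 150 = 780 wide and 37.3 × 150 = 5595 tall.
The lower-left point is one-third across and two-thirds down:
x = 1 × 780/3 ≈ 260; y = 2 × 5595/3 ≈ 3730.

(260, 3730)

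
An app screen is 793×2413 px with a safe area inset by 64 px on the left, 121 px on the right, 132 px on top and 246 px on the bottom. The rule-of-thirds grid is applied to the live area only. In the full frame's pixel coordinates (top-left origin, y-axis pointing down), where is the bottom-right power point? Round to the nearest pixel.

(469, 1489)

Content width = 793 − 64 − 121 = 608 px; content height = 2413 − 132 − 246 = 2035 px.
Bottom-right is two-thirds across and two-thirds down within the live area.
x = 64 + 2 × 608/3 = 64 + 405.33 ≈ 469
y = 132 + 2 × 2035/3 = 132 + 1356.67 ≈ 1489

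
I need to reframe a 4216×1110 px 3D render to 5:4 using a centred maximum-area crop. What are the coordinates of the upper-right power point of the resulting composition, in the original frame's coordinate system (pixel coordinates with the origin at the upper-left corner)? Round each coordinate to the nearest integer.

4216/1110 > 5/4, so the 5:4 crop keeps the full height 1110 and trims width to 1110 × 5/4 = 1387.50 px.
Left offset = (4216 − 1387.50)/2 = 1414.25 px; top offset = 0.
Upper-right is two-thirds across and one-third down within the crop:
x = 1414.25 + 2 × 1387.50/3 ≈ 2339; y = 0.00 + 1 × 1110.00/3 ≈ 370.

(2339, 370)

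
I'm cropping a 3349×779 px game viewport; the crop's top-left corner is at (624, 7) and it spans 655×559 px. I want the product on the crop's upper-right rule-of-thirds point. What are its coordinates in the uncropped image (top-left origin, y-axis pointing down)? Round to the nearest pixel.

x = 1061 px, y = 193 px

One third of the crop width 655 is 218.33 px.
One third of the crop height 559 is 186.33 px.
The upper-right point is two-thirds across and one-third down within the crop:
x = 624 + 2 × 218.33 ≈ 1061; y = 7 + 1 × 186.33 ≈ 193.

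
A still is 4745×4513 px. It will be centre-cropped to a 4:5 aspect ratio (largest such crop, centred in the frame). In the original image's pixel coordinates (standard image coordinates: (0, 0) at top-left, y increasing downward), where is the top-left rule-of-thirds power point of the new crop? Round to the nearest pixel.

x = 1771 px, y = 1504 px

4745/4513 > 4/5, so the 4:5 crop keeps the full height 4513 and trims width to 4513 × 4/5 = 3610.40 px.
Left offset = (4745 − 3610.40)/2 = 567.30 px; top offset = 0.
Top-left is one-third across and one-third down within the crop:
x = 567.30 + 1 × 3610.40/3 ≈ 1771; y = 0.00 + 1 × 4513.00/3 ≈ 1504.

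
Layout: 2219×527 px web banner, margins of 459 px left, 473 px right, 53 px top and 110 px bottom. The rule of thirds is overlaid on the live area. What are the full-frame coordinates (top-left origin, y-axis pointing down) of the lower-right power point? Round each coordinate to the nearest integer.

Content width = 2219 − 459 − 473 = 1287 px; content height = 527 − 53 − 110 = 364 px.
Lower-right is two-thirds across and two-thirds down within the live area.
x = 459 + 2 × 1287/3 = 459 + 858.00 ≈ 1317
y = 53 + 2 × 364/3 = 53 + 242.67 ≈ 296

x = 1317 px, y = 296 px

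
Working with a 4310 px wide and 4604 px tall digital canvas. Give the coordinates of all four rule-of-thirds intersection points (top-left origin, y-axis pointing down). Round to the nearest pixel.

(1437, 1535), (2873, 1535), (1437, 3069), (2873, 3069)

One third of 4310 is 1436.67; one third of 4604 is 1534.67.
Vertical third lines at x = 1437 and x = 2873; horizontal third lines at y = 1535 and y = 3069.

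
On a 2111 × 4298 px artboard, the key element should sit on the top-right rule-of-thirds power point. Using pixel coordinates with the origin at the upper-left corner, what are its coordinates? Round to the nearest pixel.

(1407, 1433)

The top-right point sits two-thirds of the way across and one-third of the way down.
x = 2 × 2111/3 ≈ 1407; y = 1 × 4298/3 ≈ 1433.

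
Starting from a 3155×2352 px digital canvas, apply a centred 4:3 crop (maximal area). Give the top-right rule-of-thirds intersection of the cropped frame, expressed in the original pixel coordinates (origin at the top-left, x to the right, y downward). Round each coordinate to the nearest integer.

3155/2352 > 4/3, so the 4:3 crop keeps the full height 2352 and trims width to 2352 × 4/3 = 3136.00 px.
Left offset = (3155 − 3136.00)/2 = 9.50 px; top offset = 0.
Top-right is two-thirds across and one-third down within the crop:
x = 9.50 + 2 × 3136.00/3 ≈ 2100; y = 0.00 + 1 × 2352.00/3 ≈ 784.

x = 2100 px, y = 784 px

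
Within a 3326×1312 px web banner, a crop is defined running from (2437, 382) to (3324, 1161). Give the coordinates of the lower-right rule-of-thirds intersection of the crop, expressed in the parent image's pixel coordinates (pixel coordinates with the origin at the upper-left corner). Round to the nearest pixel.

Crop width = 3324 − 2437 = 887 px; one third is 295.67 px.
Crop height = 1161 − 382 = 779 px; one third is 259.67 px.
The lower-right point is two-thirds across and two-thirds down within the crop:
x = 2437 + 2 × 295.67 ≈ 3028; y = 382 + 2 × 259.67 ≈ 901.

x = 3028 px, y = 901 px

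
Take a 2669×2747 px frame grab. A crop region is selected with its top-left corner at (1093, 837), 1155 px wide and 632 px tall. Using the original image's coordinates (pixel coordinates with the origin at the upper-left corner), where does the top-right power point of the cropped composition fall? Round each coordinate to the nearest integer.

One third of the crop width 1155 is 385.00 px.
One third of the crop height 632 is 210.67 px.
The top-right point is two-thirds across and one-third down within the crop:
x = 1093 + 2 × 385.00 ≈ 1863; y = 837 + 1 × 210.67 ≈ 1048.

x = 1863 px, y = 1048 px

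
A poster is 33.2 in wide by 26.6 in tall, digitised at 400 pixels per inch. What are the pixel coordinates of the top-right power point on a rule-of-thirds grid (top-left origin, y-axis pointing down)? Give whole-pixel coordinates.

In pixels the canvas is 33.2 × 400 = 13280 wide and 26.6 × 400 = 10640 tall.
The top-right point is two-thirds across and one-third down:
x = 2 × 13280/3 ≈ 8853; y = 1 × 10640/3 ≈ 3547.

(8853, 3547)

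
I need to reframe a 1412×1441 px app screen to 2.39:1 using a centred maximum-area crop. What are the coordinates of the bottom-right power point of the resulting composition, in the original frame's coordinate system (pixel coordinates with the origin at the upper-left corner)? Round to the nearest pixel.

1412/1441 < 2.39/1, so the 2.39:1 crop keeps the full width 1412 and trims height to 1412 × 1/2.39 = 590.79 px.
Top offset = (1441 − 590.79)/2 = 425.10 px; left offset = 0.
Bottom-right is two-thirds across and two-thirds down within the crop:
x = 0.00 + 2 × 1412.00/3 ≈ 941; y = 425.10 + 2 × 590.79/3 ≈ 819.

x = 941 px, y = 819 px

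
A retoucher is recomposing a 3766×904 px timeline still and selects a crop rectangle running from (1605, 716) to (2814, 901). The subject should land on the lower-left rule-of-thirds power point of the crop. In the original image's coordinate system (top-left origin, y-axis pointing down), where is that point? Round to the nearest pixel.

x = 2008 px, y = 839 px

Crop width = 2814 − 1605 = 1209 px; one third is 403.00 px.
Crop height = 901 − 716 = 185 px; one third is 61.67 px.
The lower-left point is one-third across and two-thirds down within the crop:
x = 1605 + 1 × 403.00 ≈ 2008; y = 716 + 2 × 61.67 ≈ 839.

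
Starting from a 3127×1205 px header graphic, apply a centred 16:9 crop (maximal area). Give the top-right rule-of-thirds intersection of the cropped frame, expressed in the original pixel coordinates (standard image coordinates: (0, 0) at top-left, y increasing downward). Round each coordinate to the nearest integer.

3127/1205 > 16/9, so the 16:9 crop keeps the full height 1205 and trims width to 1205 × 16/9 = 2142.22 px.
Left offset = (3127 − 2142.22)/2 = 492.39 px; top offset = 0.
Top-right is two-thirds across and one-third down within the crop:
x = 492.39 + 2 × 2142.22/3 ≈ 1921; y = 0.00 + 1 × 1205.00/3 ≈ 402.

(1921, 402)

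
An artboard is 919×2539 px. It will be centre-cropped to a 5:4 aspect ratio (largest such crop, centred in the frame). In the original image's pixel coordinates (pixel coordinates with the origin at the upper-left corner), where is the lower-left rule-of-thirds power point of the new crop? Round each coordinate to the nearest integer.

x = 306 px, y = 1392 px

919/2539 < 5/4, so the 5:4 crop keeps the full width 919 and trims height to 919 × 4/5 = 735.20 px.
Top offset = (2539 − 735.20)/2 = 901.90 px; left offset = 0.
Lower-left is one-third across and two-thirds down within the crop:
x = 0.00 + 1 × 919.00/3 ≈ 306; y = 901.90 + 2 × 735.20/3 ≈ 1392.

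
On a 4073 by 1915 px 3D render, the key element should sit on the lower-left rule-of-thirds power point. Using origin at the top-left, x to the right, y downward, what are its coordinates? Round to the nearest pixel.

x = 1358 px, y = 1277 px

The lower-left point sits one-third of the way across and two-thirds of the way down.
x = 1 × 4073/3 ≈ 1358; y = 2 × 1915/3 ≈ 1277.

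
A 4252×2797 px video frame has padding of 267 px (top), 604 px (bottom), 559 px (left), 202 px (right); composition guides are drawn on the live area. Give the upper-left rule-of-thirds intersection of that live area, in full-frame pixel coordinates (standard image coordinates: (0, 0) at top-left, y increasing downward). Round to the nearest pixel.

Content width = 4252 − 559 − 202 = 3491 px; content height = 2797 − 267 − 604 = 1926 px.
Upper-left is one-third across and one-third down within the live area.
x = 559 + 1 × 3491/3 = 559 + 1163.67 ≈ 1723
y = 267 + 1 × 1926/3 = 267 + 642.00 ≈ 909

(1723, 909)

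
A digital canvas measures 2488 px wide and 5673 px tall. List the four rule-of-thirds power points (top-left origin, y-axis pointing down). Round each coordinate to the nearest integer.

One third of 2488 is 829.33; one third of 5673 is 1891.
Vertical third lines at x = 829 and x = 1659; horizontal third lines at y = 1891 and y = 3782.

(829, 1891), (1659, 1891), (829, 3782), (1659, 3782)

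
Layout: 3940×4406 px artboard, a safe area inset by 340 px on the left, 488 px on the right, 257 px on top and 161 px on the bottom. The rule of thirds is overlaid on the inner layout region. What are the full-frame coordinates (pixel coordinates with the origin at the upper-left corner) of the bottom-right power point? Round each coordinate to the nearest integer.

x = 2415 px, y = 2916 px

Content width = 3940 − 340 − 488 = 3112 px; content height = 4406 − 257 − 161 = 3988 px.
Bottom-right is two-thirds across and two-thirds down within the inner layout region.
x = 340 + 2 × 3112/3 = 340 + 2074.67 ≈ 2415
y = 257 + 2 × 3988/3 = 257 + 2658.67 ≈ 2916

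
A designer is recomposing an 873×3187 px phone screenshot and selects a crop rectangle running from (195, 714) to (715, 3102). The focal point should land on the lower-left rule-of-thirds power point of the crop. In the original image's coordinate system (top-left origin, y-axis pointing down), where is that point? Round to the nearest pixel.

(368, 2306)

Crop width = 715 − 195 = 520 px; one third is 173.33 px.
Crop height = 3102 − 714 = 2388 px; one third is 796.00 px.
The lower-left point is one-third across and two-thirds down within the crop:
x = 195 + 1 × 173.33 ≈ 368; y = 714 + 2 × 796.00 ≈ 2306.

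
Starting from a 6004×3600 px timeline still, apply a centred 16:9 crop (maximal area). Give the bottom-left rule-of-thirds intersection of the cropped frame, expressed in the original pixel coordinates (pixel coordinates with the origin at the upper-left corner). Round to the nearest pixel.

6004/3600 < 16/9, so the 16:9 crop keeps the full width 6004 and trims height to 6004 × 9/16 = 3377.25 px.
Top offset = (3600 − 3377.25)/2 = 111.38 px; left offset = 0.
Bottom-left is one-third across and two-thirds down within the crop:
x = 0.00 + 1 × 6004.00/3 ≈ 2001; y = 111.38 + 2 × 3377.25/3 ≈ 2363.

x = 2001 px, y = 2363 px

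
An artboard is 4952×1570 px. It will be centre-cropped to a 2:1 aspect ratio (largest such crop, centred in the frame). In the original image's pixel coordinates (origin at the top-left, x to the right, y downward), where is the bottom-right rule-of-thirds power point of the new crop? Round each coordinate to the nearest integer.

(2999, 1047)

4952/1570 > 2/1, so the 2:1 crop keeps the full height 1570 and trims width to 1570 × 2/1 = 3140.00 px.
Left offset = (4952 − 3140.00)/2 = 906.00 px; top offset = 0.
Bottom-right is two-thirds across and two-thirds down within the crop:
x = 906.00 + 2 × 3140.00/3 ≈ 2999; y = 0.00 + 2 × 1570.00/3 ≈ 1047.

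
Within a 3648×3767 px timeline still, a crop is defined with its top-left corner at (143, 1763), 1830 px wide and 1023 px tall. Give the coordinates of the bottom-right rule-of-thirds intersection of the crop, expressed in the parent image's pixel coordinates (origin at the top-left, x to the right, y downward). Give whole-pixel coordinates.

One third of the crop width 1830 is 610.00 px.
One third of the crop height 1023 is 341.00 px.
The bottom-right point is two-thirds across and two-thirds down within the crop:
x = 143 + 2 × 610.00 ≈ 1363; y = 1763 + 2 × 341.00 ≈ 2445.

x = 1363 px, y = 2445 px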